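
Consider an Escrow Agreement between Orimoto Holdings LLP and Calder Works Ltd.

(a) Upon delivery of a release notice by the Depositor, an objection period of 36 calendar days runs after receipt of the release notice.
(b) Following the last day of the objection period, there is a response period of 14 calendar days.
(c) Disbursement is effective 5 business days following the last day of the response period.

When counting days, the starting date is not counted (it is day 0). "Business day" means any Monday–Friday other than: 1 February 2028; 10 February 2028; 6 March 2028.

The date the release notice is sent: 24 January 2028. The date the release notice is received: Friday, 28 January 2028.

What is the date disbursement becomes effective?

The last day of the objection period: 28 January 2028 + 36 days = 4 March 2028.
The last day of the response period: 14 calendar days after 4 March 2028 is 18 March 2028.
The date disbursement becomes effective: 5 business days after Saturday, 18 March 2028, skipping weekends — Mar 20, Mar 21, Mar 22, Mar 23, Mar 24 — lands on Friday, 24 March 2028.

24 March 2028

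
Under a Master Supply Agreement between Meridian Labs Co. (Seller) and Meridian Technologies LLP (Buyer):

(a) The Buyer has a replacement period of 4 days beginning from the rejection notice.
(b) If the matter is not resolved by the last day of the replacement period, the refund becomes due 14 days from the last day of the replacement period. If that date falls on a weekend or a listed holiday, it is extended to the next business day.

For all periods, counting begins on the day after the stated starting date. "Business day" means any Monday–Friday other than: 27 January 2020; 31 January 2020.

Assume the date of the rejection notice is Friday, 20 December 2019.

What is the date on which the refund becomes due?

The last day of the replacement period: 20 December 2019 + 4 days = 24 December 2019.
Adding 14 calendar days to 24 December 2019 gives 7 January 2020, which is the date on which the refund becomes due. 7 January 2020 is a Tuesday and is not a listed holiday, so no roll-forward applies.

7 January 2020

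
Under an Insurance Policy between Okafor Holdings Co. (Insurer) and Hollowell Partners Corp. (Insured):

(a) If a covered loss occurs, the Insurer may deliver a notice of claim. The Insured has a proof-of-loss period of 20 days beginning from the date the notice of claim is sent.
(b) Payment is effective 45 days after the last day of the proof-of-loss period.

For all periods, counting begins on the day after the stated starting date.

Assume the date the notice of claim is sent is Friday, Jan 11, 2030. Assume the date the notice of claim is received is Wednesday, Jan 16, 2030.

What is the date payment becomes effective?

The last day of the proof-of-loss period: 20 calendar days after Jan 11, 2030 is Jan 31, 2030.
The date payment becomes effective: Jan 31, 2030 + 45 days = Mar 17, 2030.

Mar 17, 2030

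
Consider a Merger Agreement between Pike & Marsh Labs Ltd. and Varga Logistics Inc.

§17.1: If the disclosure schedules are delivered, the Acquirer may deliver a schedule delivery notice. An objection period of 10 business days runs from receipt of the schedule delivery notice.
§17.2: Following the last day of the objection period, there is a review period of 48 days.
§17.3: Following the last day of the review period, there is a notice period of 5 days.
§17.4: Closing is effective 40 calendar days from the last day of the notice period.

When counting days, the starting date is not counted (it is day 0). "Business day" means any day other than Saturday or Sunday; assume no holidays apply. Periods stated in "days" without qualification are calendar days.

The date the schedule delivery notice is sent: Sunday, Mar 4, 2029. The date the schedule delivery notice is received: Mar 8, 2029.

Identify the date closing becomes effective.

From Thursday, Mar 8, 2029, 10 business days (Mar 9, Mar 12, Mar 13, Mar 14, Mar 15, Mar 16, Mar 19, Mar 20, Mar 21, Mar 22, skipping weekends) brings us to Thursday, Mar 22, 2029, which is the last day of the objection period.
The last day of the review period: Mar 22, 2029 + 48 days = May 9, 2029.
The last day of the notice period: May 9, 2029 + 5 days = May 14, 2029.
The date closing becomes effective: May 14, 2029 + 40 days = Jun 23, 2029.

Jun 23, 2029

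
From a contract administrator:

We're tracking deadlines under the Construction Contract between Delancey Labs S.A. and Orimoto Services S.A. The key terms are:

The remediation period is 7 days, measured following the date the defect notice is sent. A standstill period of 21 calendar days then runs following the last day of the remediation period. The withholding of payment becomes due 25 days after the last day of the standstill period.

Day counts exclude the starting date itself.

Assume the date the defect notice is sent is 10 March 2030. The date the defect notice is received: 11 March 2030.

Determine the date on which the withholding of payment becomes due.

2 May 2030

The last day of the remediation period: 7 calendar days after 10 March 2030 is 17 March 2030.
The last day of the standstill period: 17 March 2030 + 21 days = 7 April 2030.
Adding 25 calendar days to 7 April 2030 gives 2 May 2030, which is the date on which the withholding of payment becomes due.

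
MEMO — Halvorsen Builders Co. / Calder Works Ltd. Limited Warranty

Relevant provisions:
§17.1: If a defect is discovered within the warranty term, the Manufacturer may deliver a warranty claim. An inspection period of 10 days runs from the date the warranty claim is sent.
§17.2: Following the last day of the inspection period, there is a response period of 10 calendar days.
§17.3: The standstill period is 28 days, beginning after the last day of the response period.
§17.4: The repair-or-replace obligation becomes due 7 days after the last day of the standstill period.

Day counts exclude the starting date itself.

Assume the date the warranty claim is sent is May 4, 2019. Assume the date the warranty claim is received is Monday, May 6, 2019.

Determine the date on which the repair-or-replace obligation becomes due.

June 28, 2019

The last day of the inspection period: May 4, 2019 + 10 days = May 14, 2019.
Adding 10 calendar days to May 14, 2019 gives May 24, 2019, which is the last day of the response period.
Adding 28 calendar days to May 24, 2019 gives June 21, 2019, which is the last day of the standstill period.
Adding 7 calendar days to June 21, 2019 gives June 28, 2019, which is the date on which the repair-or-replace obligation becomes due.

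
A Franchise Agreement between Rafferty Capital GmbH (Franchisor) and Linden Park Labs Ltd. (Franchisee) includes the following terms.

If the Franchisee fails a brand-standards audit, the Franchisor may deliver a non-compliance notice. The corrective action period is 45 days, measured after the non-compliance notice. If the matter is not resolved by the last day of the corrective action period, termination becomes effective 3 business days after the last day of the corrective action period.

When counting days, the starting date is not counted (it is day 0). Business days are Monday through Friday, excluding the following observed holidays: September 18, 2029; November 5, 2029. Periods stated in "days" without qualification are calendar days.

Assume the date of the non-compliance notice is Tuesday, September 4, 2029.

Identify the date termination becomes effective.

Adding 45 calendar days to September 4, 2029 gives October 19, 2029, which is the last day of the corrective action period.
From Friday, October 19, 2029, 3 business days (Oct 22, Oct 23, Oct 24, skipping weekends) brings us to Wednesday, October 24, 2029, which is the date termination becomes effective.

October 24, 2029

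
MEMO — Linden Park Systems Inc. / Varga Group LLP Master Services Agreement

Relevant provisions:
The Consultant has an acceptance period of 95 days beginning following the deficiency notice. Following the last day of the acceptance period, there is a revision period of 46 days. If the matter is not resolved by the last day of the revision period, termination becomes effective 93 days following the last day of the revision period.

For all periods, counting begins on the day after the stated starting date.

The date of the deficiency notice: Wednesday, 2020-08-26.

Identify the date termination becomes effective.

2021-04-17

Adding 95 calendar days to 2020-08-26 gives 2020-11-29, which is the last day of the acceptance period.
The last day of the revision period: 46 calendar days after 2020-11-29 is 2021-01-14.
The date termination becomes effective: 2021-01-14 + 93 days = 2021-04-17.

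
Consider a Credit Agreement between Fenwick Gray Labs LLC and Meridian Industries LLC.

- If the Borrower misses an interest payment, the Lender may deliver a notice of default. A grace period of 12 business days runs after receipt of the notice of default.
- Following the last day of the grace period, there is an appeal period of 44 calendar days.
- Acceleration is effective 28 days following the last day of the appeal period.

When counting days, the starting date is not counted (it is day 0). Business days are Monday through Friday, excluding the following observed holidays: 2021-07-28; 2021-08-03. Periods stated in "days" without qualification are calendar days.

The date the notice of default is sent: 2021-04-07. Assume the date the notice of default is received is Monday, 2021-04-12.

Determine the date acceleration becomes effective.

The last day of the grace period: 12 business days after Monday, 2021-04-12, skipping weekends — Apr 13, Apr 14, Apr 15, Apr 16, …, Apr 26, Apr 27, Apr 28 — lands on Wednesday, 2021-04-28.
Adding 44 calendar days to 2021-04-28 gives 2021-06-11, which is the last day of the appeal period.
The date acceleration becomes effective: 2021-06-11 + 28 days = 2021-07-09.

2021-07-09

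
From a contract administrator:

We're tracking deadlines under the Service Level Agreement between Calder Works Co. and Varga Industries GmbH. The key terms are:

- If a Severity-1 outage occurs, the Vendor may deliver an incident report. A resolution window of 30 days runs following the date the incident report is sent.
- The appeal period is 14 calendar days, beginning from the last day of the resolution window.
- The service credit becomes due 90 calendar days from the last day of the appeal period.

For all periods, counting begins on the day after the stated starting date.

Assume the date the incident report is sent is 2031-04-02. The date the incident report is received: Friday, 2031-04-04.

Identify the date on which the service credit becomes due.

The last day of the resolution window: 2031-04-02 + 30 days = 2031-05-02.
The last day of the appeal period: 14 calendar days after 2031-05-02 is 2031-05-16.
The date on which the service credit becomes due: 90 calendar days after 2031-05-16 is 2031-08-14.

2031-08-14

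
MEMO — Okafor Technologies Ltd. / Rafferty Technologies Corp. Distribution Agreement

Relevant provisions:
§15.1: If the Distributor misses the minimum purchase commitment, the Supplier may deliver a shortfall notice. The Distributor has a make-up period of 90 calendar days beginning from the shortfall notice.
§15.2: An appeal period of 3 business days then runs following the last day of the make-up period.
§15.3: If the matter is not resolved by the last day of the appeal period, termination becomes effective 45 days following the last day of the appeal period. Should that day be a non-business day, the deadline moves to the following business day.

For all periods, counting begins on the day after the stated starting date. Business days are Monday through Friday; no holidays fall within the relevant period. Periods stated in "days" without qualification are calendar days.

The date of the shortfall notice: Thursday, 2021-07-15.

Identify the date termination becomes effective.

The last day of the make-up period: 90 calendar days after 2021-07-15 is 2021-10-13.
The last day of the appeal period: counting 3 business days from Wednesday, 2021-10-13 (Oct 14, Oct 15, Oct 18, skipping weekends) reaches Monday, 2021-10-18.
The date termination becomes effective: 2021-10-18 + 45 days = 2021-12-02. 2021-12-02 is a Thursday, so no roll-forward applies.

2021-12-02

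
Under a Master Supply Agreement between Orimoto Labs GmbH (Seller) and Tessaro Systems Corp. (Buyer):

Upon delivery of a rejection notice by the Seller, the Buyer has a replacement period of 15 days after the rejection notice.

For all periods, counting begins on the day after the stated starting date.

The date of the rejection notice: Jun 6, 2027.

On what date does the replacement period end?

Adding 15 calendar days to Jun 6, 2027 gives Jun 21, 2027, which is the last day of the replacement period.

Jun 21, 2027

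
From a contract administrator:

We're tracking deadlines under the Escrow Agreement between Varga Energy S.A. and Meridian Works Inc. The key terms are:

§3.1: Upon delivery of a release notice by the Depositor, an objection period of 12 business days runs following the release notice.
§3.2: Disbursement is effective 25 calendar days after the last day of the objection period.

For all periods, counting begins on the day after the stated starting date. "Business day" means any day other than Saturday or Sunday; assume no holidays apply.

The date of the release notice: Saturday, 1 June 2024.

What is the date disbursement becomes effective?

The last day of the objection period: 12 business days after Saturday, 1 June 2024, skipping weekends — Jun 3, Jun 4, Jun 5, Jun 6, …, Jun 14, Jun 17, Jun 18 — lands on Tuesday, 18 June 2024.
Adding 25 calendar days to 18 June 2024 gives 13 July 2024, which is the date disbursement becomes effective.

13 July 2024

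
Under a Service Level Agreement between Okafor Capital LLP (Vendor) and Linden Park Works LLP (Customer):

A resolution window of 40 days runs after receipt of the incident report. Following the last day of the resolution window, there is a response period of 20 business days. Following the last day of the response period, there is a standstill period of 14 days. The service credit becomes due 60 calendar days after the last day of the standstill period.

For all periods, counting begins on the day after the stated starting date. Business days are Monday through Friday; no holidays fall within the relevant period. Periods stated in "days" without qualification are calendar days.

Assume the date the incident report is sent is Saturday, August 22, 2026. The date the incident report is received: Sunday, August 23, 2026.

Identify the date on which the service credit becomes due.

January 12, 2027

Adding 40 calendar days to August 23, 2026 gives October 2, 2026, which is the last day of the resolution window.
From Friday, October 2, 2026, 20 business days (Oct 5, Oct 6, Oct 7, Oct 8, …, Oct 28, Oct 29, Oct 30, skipping weekends) brings us to Friday, October 30, 2026, which is the last day of the response period.
The last day of the standstill period: October 30, 2026 + 14 days = November 13, 2026.
The date on which the service credit becomes due: November 13, 2026 + 60 days = January 12, 2027.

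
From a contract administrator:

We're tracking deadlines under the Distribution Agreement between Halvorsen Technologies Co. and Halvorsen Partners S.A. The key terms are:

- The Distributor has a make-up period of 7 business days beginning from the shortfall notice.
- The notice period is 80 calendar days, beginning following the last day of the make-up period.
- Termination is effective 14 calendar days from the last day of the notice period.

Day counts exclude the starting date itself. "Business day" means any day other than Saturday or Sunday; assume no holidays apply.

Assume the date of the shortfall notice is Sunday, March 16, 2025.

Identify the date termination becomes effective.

June 27, 2025

The last day of the make-up period: counting 7 business days from Sunday, March 16, 2025 (Mar 17, Mar 18, Mar 19, Mar 20, Mar 21, Mar 24, Mar 25, skipping weekends) reaches Tuesday, March 25, 2025.
The last day of the notice period: 80 calendar days after March 25, 2025 is June 13, 2025.
Adding 14 calendar days to June 13, 2025 gives June 27, 2025, which is the date termination becomes effective.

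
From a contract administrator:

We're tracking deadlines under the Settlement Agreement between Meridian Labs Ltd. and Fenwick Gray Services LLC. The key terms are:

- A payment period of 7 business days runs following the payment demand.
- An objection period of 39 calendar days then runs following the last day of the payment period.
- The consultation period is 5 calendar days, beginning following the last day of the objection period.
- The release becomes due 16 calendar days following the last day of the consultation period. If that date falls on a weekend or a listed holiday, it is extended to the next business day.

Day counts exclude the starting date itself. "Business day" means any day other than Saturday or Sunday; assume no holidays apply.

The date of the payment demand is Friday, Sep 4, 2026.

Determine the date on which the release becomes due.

From Friday, Sep 4, 2026, 7 business days (Sep 7, Sep 8, Sep 9, Sep 10, Sep 11, Sep 14, Sep 15, skipping weekends) brings us to Tuesday, Sep 15, 2026, which is the last day of the payment period.
The last day of the objection period: 39 calendar days after Sep 15, 2026 is Oct 24, 2026.
The last day of the consultation period: Oct 24, 2026 + 5 days = Oct 29, 2026.
The date on which the release becomes due: 16 calendar days after Oct 29, 2026 is Nov 14, 2026. That falls on a Saturday, so it rolls to the next business day, Monday, Nov 16, 2026.

Nov 16, 2026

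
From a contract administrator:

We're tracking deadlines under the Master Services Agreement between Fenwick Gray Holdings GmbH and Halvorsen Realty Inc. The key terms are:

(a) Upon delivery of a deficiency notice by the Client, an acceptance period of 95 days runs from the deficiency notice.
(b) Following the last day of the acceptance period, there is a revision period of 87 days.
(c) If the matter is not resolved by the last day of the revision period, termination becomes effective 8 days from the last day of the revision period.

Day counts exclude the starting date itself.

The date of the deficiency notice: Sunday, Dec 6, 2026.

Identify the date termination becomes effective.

Jun 14, 2027

The last day of the acceptance period: Dec 6, 2026 + 95 days = Mar 11, 2027.
The last day of the revision period: 87 calendar days after Mar 11, 2027 is Jun 6, 2027.
The date termination becomes effective: 8 calendar days after Jun 6, 2027 is Jun 14, 2027.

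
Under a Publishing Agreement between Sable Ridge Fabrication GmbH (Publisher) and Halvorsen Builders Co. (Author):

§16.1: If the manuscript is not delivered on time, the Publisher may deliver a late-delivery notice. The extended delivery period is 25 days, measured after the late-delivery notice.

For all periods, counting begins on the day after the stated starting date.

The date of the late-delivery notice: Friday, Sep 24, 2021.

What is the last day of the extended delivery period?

The last day of the extended delivery period: Sep 24, 2021 + 25 days = Oct 19, 2021.

Oct 19, 2021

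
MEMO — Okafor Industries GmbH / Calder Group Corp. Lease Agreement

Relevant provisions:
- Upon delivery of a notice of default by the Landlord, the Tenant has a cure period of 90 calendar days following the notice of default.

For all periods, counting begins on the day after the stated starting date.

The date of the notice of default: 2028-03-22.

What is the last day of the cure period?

The last day of the cure period: 90 calendar days after 2028-03-22 is 2028-06-20.

2028-06-20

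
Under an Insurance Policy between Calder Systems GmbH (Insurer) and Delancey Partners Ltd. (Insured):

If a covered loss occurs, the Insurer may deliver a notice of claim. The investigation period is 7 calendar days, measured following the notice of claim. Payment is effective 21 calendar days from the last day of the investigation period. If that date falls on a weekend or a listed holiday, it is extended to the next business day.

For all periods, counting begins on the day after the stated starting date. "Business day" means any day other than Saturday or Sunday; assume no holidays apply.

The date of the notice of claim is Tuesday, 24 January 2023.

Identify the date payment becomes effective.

21 February 2023

The last day of the investigation period: 24 January 2023 + 7 days = 31 January 2023.
Adding 21 calendar days to 31 January 2023 gives 21 February 2023, which is the date payment becomes effective. 21 February 2023 is a Tuesday, so no roll-forward applies.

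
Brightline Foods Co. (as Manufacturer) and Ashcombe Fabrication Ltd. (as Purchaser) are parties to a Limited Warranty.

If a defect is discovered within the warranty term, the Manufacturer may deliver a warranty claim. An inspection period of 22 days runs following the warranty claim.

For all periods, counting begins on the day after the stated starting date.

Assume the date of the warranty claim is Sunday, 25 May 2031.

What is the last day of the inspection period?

16 June 2031

The last day of the inspection period: 22 calendar days after 25 May 2031 is 16 June 2031.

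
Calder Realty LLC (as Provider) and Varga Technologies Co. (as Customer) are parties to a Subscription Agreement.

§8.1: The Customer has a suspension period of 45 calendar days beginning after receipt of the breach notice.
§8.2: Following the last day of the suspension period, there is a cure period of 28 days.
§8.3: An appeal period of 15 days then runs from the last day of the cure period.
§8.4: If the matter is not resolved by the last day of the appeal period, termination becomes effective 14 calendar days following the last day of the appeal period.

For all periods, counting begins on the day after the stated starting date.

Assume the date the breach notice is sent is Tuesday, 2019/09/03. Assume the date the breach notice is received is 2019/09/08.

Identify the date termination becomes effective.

Adding 45 calendar days to 2019/09/08 gives 2019/10/23, which is the last day of the suspension period.
The last day of the cure period: 28 calendar days after 2019/10/23 is 2019/11/20.
The last day of the appeal period: 15 calendar days after 2019/11/20 is 2019/12/05.
Adding 14 calendar days to 2019/12/05 gives 2019/12/19, which is the date termination becomes effective.

2019/12/19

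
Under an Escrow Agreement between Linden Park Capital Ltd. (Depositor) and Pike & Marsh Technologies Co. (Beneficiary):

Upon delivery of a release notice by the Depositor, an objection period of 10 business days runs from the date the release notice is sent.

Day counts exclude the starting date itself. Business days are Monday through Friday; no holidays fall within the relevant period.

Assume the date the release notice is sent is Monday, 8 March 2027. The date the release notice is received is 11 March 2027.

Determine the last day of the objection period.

22 March 2027

The last day of the objection period: 10 business days after Monday, 8 March 2027, skipping weekends — Mar 9, Mar 10, Mar 11, Mar 12, Mar 15, Mar 16, Mar 17, Mar 18, Mar 19, Mar 22 — lands on Monday, 22 March 2027.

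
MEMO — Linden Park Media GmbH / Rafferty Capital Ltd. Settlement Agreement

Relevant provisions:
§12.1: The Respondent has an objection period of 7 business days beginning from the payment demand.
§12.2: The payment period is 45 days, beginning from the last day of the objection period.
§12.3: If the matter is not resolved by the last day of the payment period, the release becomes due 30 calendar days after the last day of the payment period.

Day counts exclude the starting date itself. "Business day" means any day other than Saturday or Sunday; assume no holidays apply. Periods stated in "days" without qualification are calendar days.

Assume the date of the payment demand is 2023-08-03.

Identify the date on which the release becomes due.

2023-10-28

The last day of the objection period: counting 7 business days from Thursday, 2023-08-03 (Aug 4, Aug 7, Aug 8, Aug 9, Aug 10, Aug 11, Aug 14, skipping weekends) reaches Monday, 2023-08-14.
The last day of the payment period: 2023-08-14 + 45 days = 2023-09-28.
Adding 30 calendar days to 2023-09-28 gives 2023-10-28, which is the date on which the release becomes due.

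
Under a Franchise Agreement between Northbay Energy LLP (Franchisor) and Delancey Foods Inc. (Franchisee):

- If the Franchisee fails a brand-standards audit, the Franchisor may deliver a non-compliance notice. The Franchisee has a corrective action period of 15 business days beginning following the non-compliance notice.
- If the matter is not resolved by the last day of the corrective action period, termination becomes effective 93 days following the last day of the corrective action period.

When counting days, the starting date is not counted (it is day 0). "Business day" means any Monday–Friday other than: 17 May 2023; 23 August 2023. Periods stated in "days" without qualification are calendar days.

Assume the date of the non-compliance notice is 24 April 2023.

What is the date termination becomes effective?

16 August 2023

The last day of the corrective action period: counting 15 business days from Monday, 24 April 2023 (Apr 25, Apr 26, Apr 27, Apr 28, …, May 11, May 12, May 15, skipping weekends) reaches Monday, 15 May 2023.
The date termination becomes effective: 93 calendar days after 15 May 2023 is 16 August 2023.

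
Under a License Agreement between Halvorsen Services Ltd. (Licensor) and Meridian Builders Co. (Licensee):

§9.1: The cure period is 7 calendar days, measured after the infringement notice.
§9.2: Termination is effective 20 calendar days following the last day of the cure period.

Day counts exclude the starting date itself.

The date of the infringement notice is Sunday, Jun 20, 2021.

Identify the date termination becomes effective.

Adding 7 calendar days to Jun 20, 2021 gives Jun 27, 2021, which is the last day of the cure period.
The date termination becomes effective: Jun 27, 2021 + 20 days = Jul 17, 2021.

Jul 17, 2021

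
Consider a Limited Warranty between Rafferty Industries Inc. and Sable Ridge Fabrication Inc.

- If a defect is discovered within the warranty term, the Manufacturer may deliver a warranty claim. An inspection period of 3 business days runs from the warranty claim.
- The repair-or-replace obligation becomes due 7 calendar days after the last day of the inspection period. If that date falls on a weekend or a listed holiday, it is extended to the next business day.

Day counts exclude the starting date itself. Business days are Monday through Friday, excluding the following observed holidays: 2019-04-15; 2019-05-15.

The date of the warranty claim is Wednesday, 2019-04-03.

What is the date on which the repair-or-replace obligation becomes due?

The last day of the inspection period: counting 3 business days from Wednesday, 2019-04-03 (Apr 4, Apr 5, Apr 8, skipping weekends) reaches Monday, 2019-04-08.
The date on which the repair-or-replace obligation becomes due: 2019-04-08 + 7 days = 2019-04-15. That falls on Monday, a listed holiday, so it rolls to the next business day, Tuesday, 2019-04-16.

2019-04-16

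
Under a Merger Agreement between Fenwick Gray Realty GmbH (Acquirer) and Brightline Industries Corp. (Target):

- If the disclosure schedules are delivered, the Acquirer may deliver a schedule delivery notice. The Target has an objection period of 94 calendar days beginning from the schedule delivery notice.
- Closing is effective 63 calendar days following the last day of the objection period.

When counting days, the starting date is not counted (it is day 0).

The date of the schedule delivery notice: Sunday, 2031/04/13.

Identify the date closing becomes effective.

The last day of the objection period: 94 calendar days after 2031/04/13 is 2031/07/16.
The date closing becomes effective: 63 calendar days after 2031/07/16 is 2031/09/17.

2031/09/17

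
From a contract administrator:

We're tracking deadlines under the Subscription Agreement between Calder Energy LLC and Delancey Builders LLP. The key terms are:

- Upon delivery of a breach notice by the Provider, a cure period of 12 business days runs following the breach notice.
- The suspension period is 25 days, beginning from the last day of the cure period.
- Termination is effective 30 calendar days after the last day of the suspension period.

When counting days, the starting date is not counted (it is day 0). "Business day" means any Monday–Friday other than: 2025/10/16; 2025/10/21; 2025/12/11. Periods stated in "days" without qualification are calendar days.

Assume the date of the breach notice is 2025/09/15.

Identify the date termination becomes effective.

2025/11/25

The last day of the cure period: counting 12 business days from Monday, 2025/09/15 (Sep 16, Sep 17, Sep 18, Sep 19, …, Sep 29, Sep 30, Oct 1, skipping weekends) reaches Wednesday, 2025/10/01.
Adding 25 calendar days to 2025/10/01 gives 2025/10/26, which is the last day of the suspension period.
The date termination becomes effective: 30 calendar days after 2025/10/26 is 2025/11/25.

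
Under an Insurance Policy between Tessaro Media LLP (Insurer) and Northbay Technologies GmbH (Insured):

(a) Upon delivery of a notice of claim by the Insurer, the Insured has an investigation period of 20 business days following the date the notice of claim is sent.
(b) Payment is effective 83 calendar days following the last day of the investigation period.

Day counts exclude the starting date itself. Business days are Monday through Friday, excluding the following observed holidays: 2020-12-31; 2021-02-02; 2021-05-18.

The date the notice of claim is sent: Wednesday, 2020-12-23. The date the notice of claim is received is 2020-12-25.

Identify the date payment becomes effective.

2021-04-14

The last day of the investigation period: counting 20 business days from Wednesday, 2020-12-23 (Dec 24, Dec 25, Dec 28, Dec 29, …, Jan 19, Jan 20, Jan 21, skipping weekends and the listed holiday on Dec 31) reaches Thursday, 2021-01-21.
Adding 83 calendar days to 2021-01-21 gives 2021-04-14, which is the date payment becomes effective.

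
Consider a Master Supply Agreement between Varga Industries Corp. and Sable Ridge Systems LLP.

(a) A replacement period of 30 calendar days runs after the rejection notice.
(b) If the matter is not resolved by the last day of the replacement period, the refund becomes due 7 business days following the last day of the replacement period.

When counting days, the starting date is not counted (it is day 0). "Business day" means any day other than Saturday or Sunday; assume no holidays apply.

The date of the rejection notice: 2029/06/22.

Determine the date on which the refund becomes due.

2029/07/31

Adding 30 calendar days to 2029/06/22 gives 2029/07/22, which is the last day of the replacement period.
From Sunday, 2029/07/22, 7 business days (Jul 23, Jul 24, Jul 25, Jul 26, Jul 27, Jul 30, Jul 31, skipping weekends) brings us to Tuesday, 2029/07/31, which is the date on which the refund becomes due.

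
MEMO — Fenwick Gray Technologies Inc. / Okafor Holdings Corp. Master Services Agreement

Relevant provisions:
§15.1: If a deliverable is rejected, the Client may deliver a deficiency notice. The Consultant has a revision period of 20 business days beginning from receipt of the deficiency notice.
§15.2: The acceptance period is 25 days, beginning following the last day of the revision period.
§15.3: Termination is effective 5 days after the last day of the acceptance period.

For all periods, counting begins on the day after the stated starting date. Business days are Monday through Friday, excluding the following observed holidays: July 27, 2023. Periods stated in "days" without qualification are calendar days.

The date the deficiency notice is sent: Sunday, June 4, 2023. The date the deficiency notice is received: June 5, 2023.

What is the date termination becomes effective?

August 2, 2023

From Monday, June 5, 2023, 20 business days (Jun 6, Jun 7, Jun 8, Jun 9, …, Jun 29, Jun 30, Jul 3, skipping weekends) brings us to Monday, July 3, 2023, which is the last day of the revision period.
The last day of the acceptance period: July 3, 2023 + 25 days = July 28, 2023.
Adding 5 calendar days to July 28, 2023 gives August 2, 2023, which is the date termination becomes effective.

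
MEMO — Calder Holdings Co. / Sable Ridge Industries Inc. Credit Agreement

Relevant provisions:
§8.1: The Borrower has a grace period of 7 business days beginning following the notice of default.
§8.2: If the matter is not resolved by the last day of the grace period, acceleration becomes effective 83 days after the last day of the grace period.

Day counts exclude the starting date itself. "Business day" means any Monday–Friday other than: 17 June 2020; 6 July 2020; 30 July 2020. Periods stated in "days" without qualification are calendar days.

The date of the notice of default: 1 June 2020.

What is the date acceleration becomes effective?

The last day of the grace period: 7 business days after Monday, 1 June 2020, skipping weekends — Jun 2, Jun 3, Jun 4, Jun 5, Jun 8, Jun 9, Jun 10 — lands on Wednesday, 10 June 2020.
The date acceleration becomes effective: 10 June 2020 + 83 days = 1 September 2020.

1 September 2020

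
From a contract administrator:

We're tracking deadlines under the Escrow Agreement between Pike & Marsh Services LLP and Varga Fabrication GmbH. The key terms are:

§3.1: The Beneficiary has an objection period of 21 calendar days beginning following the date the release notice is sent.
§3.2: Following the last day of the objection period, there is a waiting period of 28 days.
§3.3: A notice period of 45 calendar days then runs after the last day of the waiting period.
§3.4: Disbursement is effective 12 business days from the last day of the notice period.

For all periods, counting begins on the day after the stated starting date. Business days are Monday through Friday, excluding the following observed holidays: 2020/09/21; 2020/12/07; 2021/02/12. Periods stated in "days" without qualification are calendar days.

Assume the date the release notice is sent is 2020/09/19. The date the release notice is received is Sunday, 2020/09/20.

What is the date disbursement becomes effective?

2021/01/07

The last day of the objection period: 21 calendar days after 2020/09/19 is 2020/10/10.
Adding 28 calendar days to 2020/10/10 gives 2020/11/07, which is the last day of the waiting period.
The last day of the notice period: 45 calendar days after 2020/11/07 is 2020/12/22.
The date disbursement becomes effective: 12 business days after Tuesday, 2020/12/22, skipping weekends — Dec 23, Dec 24, Dec 25, Dec 28, …, Jan 5, Jan 6, Jan 7 — lands on Thursday, 2021/01/07.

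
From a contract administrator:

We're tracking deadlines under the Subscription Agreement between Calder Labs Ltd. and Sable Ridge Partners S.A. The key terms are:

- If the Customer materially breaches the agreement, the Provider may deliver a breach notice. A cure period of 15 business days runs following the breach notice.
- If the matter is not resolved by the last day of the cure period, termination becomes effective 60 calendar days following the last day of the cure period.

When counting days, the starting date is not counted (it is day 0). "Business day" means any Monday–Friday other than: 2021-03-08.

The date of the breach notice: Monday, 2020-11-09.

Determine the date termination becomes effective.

2021-01-29

The last day of the cure period: counting 15 business days from Monday, 2020-11-09 (Nov 10, Nov 11, Nov 12, Nov 13, …, Nov 26, Nov 27, Nov 30, skipping weekends) reaches Monday, 2020-11-30.
Adding 60 calendar days to 2020-11-30 gives 2021-01-29, which is the date termination becomes effective.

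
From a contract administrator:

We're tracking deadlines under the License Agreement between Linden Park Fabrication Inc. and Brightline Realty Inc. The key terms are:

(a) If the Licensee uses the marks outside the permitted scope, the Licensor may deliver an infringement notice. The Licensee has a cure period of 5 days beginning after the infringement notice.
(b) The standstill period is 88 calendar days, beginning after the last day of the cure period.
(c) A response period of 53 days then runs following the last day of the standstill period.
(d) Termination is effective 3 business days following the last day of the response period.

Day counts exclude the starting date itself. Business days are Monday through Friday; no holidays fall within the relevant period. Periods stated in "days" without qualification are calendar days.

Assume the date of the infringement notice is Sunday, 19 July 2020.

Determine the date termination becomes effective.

16 December 2020

Adding 5 calendar days to 19 July 2020 gives 24 July 2020, which is the last day of the cure period.
The last day of the standstill period: 24 July 2020 + 88 days = 20 October 2020.
The last day of the response period: 53 calendar days after 20 October 2020 is 12 December 2020.
The date termination becomes effective: 3 business days after Saturday, 12 December 2020, skipping weekends — Dec 14, Dec 15, Dec 16 — lands on Wednesday, 16 December 2020.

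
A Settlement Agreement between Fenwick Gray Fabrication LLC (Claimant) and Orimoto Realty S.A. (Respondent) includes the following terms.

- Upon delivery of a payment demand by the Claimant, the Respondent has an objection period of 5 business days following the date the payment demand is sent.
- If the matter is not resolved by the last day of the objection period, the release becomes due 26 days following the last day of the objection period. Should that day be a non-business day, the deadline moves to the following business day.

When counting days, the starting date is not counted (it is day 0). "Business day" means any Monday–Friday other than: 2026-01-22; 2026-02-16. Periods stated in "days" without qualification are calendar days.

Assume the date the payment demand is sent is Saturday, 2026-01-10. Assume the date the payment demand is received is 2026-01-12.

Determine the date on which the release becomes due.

2026-02-11

The last day of the objection period: counting 5 business days from Saturday, 2026-01-10 (Jan 12, Jan 13, Jan 14, Jan 15, Jan 16, skipping weekends) reaches Friday, 2026-01-16.
The date on which the release becomes due: 2026-01-16 + 26 days = 2026-02-11. 2026-02-11 is a Wednesday and is not a listed holiday, so no roll-forward applies.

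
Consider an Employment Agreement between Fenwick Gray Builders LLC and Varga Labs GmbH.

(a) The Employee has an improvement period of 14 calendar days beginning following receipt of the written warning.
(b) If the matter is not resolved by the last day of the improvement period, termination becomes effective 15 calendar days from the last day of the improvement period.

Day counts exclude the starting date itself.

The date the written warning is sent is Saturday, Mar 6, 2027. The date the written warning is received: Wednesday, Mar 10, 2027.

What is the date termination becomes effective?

Adding 14 calendar days to Mar 10, 2027 gives Mar 24, 2027, which is the last day of the improvement period.
Adding 15 calendar days to Mar 24, 2027 gives Apr 8, 2027, which is the date termination becomes effective.

Apr 8, 2027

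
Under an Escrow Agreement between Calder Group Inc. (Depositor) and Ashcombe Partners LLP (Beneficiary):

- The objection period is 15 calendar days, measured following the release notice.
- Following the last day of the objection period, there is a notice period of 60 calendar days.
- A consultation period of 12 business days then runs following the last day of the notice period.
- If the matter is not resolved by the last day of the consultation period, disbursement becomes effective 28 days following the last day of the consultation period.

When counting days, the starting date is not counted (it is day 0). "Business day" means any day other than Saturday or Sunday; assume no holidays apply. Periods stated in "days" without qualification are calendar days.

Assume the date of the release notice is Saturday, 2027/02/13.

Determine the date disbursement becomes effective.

The last day of the objection period: 2027/02/13 + 15 days = 2027/02/28.
The last day of the notice period: 60 calendar days after 2027/02/28 is 2027/04/29.
From Thursday, 2027/04/29, 12 business days (Apr 30, May 3, May 4, May 5, …, May 13, May 14, May 17, skipping weekends) brings us to Monday, 2027/05/17, which is the last day of the consultation period.
Adding 28 calendar days to 2027/05/17 gives 2027/06/14, which is the date disbursement becomes effective.

2027/06/14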